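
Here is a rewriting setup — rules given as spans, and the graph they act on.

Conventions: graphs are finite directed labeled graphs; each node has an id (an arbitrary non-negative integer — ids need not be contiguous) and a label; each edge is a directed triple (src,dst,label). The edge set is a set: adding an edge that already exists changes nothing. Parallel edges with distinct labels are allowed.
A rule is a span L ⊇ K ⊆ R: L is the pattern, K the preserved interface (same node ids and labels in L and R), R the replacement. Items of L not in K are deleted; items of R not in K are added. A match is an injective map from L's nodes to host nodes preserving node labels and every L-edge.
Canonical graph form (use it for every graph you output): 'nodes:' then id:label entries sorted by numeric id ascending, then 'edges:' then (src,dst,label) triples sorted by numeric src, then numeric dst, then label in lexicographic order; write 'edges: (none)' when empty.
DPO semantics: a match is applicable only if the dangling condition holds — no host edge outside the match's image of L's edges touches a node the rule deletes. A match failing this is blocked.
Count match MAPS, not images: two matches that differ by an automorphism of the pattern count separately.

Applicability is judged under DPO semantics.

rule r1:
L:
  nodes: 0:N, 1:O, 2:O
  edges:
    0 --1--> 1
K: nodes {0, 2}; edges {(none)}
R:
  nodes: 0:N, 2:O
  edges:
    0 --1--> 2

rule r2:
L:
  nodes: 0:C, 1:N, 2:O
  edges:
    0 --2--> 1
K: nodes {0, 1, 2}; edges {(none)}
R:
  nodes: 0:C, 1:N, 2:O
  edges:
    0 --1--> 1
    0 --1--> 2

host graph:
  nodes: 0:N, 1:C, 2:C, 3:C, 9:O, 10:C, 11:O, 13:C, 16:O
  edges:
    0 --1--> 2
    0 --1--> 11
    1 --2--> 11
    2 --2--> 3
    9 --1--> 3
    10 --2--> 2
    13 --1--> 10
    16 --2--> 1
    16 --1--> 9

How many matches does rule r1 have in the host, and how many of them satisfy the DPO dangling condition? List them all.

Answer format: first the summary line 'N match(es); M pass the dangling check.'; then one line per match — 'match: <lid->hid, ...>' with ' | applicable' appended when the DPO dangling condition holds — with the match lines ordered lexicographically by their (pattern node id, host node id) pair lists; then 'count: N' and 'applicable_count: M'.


2 match(es); 0 pass the dangling check.
match: 0->0, 1->11, 2->9
match: 0->0, 1->11, 2->16
count: 2
applicable_count: 0


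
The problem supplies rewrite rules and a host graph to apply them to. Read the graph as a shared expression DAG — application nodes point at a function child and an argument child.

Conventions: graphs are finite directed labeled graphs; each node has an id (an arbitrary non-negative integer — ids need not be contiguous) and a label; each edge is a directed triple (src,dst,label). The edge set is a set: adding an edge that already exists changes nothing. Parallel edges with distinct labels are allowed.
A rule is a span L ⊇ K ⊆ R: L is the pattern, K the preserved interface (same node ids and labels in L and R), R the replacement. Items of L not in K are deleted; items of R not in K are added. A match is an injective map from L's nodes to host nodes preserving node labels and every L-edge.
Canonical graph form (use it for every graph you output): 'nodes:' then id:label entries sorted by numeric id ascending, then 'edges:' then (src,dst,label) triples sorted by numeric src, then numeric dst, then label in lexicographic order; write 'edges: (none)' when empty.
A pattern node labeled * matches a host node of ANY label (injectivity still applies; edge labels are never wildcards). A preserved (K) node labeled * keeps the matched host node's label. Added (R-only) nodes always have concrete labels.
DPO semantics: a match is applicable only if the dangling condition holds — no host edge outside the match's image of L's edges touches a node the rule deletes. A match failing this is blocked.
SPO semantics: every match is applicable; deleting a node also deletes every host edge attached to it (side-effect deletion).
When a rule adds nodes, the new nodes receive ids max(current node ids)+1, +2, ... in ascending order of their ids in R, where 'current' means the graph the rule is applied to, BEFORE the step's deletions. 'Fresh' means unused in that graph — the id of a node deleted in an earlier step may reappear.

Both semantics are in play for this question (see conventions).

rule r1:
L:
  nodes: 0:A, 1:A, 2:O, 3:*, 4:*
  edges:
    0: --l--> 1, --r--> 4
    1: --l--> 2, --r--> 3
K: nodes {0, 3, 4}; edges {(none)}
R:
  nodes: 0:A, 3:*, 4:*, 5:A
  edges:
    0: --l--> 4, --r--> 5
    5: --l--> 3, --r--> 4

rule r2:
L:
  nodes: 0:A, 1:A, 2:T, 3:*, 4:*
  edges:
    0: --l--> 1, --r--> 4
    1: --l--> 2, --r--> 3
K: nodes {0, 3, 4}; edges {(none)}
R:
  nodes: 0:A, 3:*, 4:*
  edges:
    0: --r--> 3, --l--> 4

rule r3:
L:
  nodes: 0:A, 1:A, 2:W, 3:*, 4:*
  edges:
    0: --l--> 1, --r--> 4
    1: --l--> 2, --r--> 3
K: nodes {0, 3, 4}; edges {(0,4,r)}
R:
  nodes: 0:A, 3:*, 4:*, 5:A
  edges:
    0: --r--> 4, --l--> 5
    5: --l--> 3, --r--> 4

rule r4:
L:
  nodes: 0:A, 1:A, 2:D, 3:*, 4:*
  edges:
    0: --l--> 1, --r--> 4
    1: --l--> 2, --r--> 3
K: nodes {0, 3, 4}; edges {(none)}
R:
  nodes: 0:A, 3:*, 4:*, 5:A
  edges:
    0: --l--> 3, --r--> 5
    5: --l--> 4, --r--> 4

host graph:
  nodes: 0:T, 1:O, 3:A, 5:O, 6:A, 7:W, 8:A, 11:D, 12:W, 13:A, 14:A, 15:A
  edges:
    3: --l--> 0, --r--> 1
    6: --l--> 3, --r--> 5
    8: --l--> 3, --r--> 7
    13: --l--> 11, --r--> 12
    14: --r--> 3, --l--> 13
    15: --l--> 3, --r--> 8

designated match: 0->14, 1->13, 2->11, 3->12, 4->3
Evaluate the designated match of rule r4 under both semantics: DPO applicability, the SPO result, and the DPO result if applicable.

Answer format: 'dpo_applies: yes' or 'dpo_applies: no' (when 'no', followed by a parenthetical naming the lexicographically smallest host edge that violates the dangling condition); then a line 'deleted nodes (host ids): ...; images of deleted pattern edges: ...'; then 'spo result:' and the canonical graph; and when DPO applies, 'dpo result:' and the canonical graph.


dpo_applies: yes
deleted nodes (host ids): 11, 13; images of deleted pattern edges: (13,11,l); (13,12,r); (14,3,r); (14,13,l)
spo result:
nodes: 0:T, 1:O, 3:A, 5:O, 6:A, 7:W, 8:A, 12:W, 14:A, 15:A, 16:A
edges: (3,0,l); (3,1,r); (6,3,l); (6,5,r); (8,3,l); (8,7,r); (14,12,l); (14,16,r); (15,3,l); (15,8,r); (16,3,l); (16,3,r)
dpo result:
nodes: 0:T, 1:O, 3:A, 5:O, 6:A, 7:W, 8:A, 12:W, 14:A, 15:A, 16:A
edges: (3,0,l); (3,1,r); (6,3,l); (6,5,r); (8,3,l); (8,7,r); (14,12,l); (14,16,r); (15,3,l); (15,8,r); (16,3,l); (16,3,r)


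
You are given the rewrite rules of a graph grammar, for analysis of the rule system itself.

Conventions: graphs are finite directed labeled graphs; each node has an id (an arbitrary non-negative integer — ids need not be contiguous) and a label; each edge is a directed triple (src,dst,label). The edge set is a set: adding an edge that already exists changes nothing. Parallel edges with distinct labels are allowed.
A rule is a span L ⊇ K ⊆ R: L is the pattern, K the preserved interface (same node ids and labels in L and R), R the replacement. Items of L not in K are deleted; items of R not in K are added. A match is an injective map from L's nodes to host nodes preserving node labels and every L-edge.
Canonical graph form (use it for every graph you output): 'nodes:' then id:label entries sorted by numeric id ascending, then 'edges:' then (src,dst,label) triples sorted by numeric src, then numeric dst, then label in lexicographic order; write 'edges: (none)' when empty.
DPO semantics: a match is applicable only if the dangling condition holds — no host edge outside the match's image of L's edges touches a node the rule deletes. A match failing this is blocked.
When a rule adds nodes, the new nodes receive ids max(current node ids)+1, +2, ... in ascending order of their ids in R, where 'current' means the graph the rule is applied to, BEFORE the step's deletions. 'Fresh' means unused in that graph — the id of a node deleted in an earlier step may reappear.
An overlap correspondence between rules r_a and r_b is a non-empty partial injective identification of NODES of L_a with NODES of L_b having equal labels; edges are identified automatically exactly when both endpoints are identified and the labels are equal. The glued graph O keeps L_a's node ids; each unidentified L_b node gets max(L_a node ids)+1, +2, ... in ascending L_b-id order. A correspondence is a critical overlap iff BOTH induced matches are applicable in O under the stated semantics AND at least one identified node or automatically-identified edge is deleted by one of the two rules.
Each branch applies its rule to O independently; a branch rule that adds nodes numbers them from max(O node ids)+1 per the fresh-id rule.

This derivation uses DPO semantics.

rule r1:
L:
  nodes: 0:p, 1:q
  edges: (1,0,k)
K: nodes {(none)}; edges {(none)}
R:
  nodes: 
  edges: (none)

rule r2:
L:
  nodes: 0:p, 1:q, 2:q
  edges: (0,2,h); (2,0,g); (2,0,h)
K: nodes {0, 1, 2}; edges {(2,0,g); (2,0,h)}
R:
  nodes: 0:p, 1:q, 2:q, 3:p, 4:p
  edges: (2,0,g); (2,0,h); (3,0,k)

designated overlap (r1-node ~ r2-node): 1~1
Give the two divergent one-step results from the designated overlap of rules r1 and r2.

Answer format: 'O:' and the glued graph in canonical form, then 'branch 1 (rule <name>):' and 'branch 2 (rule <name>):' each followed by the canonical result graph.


O:
nodes: 0:p, 1:q, 2:p, 3:q
edges: (1,0,k); (2,3,h); (3,2,g); (3,2,h)
branch 1 (rule r1):
nodes: 2:p, 3:q
edges: (2,3,h); (3,2,g); (3,2,h)
branch 2 (rule r2):
nodes: 0:p, 1:q, 2:p, 3:q, 4:p, 5:p
edges: (1,0,k); (3,2,g); (3,2,h); (4,2,k)


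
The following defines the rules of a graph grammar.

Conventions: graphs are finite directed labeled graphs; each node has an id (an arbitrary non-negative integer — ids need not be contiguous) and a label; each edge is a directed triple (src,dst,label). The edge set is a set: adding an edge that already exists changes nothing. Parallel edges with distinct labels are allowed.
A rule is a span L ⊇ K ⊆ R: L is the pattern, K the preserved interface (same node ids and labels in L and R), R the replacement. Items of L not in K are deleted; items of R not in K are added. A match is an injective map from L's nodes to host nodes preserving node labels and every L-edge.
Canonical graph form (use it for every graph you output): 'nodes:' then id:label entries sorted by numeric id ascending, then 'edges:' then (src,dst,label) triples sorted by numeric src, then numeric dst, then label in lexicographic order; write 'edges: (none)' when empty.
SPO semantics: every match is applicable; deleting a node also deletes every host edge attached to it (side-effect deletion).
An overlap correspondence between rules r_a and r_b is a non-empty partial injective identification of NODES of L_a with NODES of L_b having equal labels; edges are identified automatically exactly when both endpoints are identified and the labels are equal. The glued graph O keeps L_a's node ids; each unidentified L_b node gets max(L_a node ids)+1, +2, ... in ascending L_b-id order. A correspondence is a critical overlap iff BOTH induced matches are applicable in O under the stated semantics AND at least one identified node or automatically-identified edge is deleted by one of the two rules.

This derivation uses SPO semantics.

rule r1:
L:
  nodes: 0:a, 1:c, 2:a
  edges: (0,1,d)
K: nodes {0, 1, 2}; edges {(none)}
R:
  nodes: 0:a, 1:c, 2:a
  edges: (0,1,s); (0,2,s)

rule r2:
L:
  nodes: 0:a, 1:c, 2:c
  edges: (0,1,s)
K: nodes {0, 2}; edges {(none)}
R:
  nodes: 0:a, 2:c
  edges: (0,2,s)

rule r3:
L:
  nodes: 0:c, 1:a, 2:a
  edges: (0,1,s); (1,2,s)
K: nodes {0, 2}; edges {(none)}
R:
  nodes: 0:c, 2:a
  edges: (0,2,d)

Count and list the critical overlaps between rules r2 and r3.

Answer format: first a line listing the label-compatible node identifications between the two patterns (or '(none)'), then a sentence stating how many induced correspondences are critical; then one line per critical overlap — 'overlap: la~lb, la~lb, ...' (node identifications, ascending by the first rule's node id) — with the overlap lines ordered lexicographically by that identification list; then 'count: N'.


label-compatible node identifications between L(r2) and L(r3): 0~1, 0~2, 1~0, 2~0
5 of the induced correspondences are critical overlaps of r2 and r3.
overlap: 0~1
overlap: 0~1, 1~0
overlap: 0~1, 2~0
overlap: 0~2, 1~0
overlap: 1~0
count: 5


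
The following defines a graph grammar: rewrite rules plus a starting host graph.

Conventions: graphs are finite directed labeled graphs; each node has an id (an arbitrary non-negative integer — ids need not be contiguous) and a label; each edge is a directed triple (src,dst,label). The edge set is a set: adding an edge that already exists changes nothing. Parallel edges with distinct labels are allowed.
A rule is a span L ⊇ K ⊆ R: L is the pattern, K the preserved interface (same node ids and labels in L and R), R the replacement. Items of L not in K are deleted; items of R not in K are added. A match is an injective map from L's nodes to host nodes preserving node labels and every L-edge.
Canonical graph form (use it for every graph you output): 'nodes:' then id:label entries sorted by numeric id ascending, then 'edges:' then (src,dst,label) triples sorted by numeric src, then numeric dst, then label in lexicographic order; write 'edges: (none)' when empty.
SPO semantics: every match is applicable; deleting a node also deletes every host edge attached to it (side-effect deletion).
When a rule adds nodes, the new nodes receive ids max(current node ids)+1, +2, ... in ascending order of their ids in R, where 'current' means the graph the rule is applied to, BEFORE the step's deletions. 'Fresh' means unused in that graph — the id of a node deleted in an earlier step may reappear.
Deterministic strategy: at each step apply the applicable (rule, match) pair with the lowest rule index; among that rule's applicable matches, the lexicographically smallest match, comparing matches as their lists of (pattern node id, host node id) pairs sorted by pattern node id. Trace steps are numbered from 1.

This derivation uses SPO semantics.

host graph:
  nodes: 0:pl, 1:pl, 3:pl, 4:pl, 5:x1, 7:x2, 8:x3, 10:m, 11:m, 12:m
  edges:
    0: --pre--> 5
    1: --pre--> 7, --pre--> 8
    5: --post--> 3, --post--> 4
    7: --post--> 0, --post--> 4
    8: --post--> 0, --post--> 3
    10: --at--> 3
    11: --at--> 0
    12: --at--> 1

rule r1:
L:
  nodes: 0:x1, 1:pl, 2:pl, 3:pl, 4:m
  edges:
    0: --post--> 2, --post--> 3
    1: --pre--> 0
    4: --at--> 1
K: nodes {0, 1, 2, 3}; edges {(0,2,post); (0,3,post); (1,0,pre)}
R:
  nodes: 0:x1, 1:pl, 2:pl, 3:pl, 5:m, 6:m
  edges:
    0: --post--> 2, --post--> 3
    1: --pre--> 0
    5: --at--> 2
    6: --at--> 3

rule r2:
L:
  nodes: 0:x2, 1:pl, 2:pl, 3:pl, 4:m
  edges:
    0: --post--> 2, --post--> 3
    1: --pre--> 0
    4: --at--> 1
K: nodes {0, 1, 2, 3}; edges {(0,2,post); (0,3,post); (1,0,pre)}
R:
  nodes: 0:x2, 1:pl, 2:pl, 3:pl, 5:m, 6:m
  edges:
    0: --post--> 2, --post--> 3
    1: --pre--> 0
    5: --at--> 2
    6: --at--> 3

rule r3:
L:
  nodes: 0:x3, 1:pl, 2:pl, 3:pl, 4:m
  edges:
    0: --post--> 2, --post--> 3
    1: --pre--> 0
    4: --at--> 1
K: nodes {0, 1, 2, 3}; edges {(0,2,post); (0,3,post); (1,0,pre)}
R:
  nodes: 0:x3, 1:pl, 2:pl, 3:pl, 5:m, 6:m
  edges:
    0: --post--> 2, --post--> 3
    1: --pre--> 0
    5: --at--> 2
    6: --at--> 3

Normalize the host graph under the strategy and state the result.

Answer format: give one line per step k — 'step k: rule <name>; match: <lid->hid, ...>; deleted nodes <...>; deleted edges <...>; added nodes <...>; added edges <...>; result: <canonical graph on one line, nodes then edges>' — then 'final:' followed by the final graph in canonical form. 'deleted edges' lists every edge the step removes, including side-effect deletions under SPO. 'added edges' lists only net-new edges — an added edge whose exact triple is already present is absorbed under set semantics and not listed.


step 1: rule r1; match: 0->5, 1->0, 2->3, 3->4, 4->11; deleted nodes 11; deleted edges (11,0,at); added nodes 13, 14; added edges (13,3,at); (14,4,at); result: nodes: 0:pl, 1:pl, 3:pl, 4:pl, 5:x1, 7:x2, 8:x3, 10:m, 12:m, 13:m, 14:m edges: (0,5,pre); (1,7,pre); (1,8,pre); (5,3,post); (5,4,post); (7,0,post); (7,4,post); (8,0,post); (8,3,post); (10,3,at); (12,1,at); (13,3,at); (14,4,at)
step 2: rule r2; match: 0->7, 1->1, 2->0, 3->4, 4->12; deleted nodes 12; deleted edges (12,1,at); added nodes 15, 16; added edges (15,0,at); (16,4,at); result: nodes: 0:pl, 1:pl, 3:pl, 4:pl, 5:x1, 7:x2, 8:x3, 10:m, 13:m, 14:m, 15:m, 16:m edges: (0,5,pre); (1,7,pre); (1,8,pre); (5,3,post); (5,4,post); (7,0,post); (7,4,post); (8,0,post); (8,3,post); (10,3,at); (13,3,at); (14,4,at); (15,0,at); (16,4,at)
step 3: rule r1; match: 0->5, 1->0, 2->3, 3->4, 4->15; deleted nodes 15; deleted edges (15,0,at); added nodes 17, 18; added edges (17,3,at); (18,4,at); result: nodes: 0:pl, 1:pl, 3:pl, 4:pl, 5:x1, 7:x2, 8:x3, 10:m, 13:m, 14:m, 16:m, 17:m, 18:m edges: (0,5,pre); (1,7,pre); (1,8,pre); (5,3,post); (5,4,post); (7,0,post); (7,4,post); (8,0,post); (8,3,post); (10,3,at); (13,3,at); (14,4,at); (16,4,at); (17,3,at); (18,4,at)
final:
nodes: 0:pl, 1:pl, 3:pl, 4:pl, 5:x1, 7:x2, 8:x3, 10:m, 13:m, 14:m, 16:m, 17:m, 18:m
edges: (0,5,pre); (1,7,pre); (1,8,pre); (5,3,post); (5,4,post); (7,0,post); (7,4,post); (8,0,post); (8,3,post); (10,3,at); (13,3,at); (14,4,at); (16,4,at); (17,3,at); (18,4,at)


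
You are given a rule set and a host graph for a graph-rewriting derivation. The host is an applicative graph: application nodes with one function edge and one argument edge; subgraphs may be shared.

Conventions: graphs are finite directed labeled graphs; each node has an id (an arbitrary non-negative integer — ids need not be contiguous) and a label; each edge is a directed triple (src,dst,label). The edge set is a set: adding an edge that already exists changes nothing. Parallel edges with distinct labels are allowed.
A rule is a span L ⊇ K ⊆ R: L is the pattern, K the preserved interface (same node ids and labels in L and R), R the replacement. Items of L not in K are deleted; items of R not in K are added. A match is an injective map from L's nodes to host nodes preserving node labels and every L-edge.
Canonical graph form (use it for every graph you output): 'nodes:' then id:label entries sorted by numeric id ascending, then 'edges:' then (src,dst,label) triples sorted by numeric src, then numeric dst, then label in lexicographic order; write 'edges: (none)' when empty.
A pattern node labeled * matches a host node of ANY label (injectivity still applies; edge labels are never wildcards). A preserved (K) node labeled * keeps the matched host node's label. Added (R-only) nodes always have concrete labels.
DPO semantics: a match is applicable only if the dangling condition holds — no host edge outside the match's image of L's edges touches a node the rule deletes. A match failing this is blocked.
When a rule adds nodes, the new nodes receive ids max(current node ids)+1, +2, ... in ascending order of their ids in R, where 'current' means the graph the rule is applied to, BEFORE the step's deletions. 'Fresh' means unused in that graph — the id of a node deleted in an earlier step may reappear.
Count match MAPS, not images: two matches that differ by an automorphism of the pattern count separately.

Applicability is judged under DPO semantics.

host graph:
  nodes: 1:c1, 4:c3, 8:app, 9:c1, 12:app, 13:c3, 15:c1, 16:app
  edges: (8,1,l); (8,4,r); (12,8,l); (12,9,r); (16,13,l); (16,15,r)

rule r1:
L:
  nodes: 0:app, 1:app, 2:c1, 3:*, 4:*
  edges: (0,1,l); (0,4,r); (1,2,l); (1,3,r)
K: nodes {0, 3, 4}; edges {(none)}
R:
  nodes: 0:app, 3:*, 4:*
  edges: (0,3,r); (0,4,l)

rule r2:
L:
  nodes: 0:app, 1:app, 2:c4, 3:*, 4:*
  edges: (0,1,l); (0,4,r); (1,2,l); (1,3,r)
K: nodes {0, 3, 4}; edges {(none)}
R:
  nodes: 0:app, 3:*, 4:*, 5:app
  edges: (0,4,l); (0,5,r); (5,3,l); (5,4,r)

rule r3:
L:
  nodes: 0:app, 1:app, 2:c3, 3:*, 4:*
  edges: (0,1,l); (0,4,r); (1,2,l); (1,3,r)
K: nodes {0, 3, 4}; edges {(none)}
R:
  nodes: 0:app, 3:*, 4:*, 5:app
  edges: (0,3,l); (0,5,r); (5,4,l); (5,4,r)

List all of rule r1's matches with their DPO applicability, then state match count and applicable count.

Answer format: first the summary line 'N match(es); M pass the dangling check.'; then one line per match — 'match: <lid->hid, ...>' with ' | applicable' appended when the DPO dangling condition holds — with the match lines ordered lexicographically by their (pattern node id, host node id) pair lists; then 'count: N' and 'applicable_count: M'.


1 match(es); 1 pass the dangling check.
match: 0->12, 1->8, 2->1, 3->4, 4->9 | applicable
count: 1
applicable_count: 1


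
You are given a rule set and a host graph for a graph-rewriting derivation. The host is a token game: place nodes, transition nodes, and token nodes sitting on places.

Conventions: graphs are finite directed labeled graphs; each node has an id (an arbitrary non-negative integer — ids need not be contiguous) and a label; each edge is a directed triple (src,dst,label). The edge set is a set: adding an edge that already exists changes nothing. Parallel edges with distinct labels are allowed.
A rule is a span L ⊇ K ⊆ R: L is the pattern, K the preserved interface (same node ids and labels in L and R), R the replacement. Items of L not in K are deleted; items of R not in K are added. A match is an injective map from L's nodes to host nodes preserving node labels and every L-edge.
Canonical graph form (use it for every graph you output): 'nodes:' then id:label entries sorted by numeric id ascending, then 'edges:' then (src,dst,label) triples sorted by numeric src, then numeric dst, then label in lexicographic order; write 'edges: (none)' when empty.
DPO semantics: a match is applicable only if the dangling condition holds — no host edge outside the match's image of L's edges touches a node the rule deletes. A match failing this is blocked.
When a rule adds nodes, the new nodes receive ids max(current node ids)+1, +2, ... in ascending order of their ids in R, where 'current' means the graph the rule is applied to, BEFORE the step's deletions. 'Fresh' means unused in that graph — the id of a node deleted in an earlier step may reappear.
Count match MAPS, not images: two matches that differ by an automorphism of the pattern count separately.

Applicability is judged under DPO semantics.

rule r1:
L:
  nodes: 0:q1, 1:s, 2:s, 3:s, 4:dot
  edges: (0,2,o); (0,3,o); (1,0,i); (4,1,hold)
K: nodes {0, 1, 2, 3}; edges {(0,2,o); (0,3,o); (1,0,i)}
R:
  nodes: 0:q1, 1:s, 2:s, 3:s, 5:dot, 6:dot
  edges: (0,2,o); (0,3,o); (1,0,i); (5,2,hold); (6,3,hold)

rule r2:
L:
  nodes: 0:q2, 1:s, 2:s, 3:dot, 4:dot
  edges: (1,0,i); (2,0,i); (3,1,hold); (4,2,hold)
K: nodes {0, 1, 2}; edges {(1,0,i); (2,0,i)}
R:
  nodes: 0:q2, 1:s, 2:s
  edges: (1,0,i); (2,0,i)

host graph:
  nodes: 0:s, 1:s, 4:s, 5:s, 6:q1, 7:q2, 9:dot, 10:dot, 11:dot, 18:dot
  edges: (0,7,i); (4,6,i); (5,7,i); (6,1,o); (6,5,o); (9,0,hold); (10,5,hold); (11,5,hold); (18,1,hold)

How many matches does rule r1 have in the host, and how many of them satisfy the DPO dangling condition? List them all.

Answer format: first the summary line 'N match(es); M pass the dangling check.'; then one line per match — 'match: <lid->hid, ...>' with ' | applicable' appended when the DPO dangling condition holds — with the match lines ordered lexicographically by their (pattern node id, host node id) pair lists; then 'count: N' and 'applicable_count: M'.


0 match(es); 0 pass the dangling check.
count: 0
applicable_count: 0


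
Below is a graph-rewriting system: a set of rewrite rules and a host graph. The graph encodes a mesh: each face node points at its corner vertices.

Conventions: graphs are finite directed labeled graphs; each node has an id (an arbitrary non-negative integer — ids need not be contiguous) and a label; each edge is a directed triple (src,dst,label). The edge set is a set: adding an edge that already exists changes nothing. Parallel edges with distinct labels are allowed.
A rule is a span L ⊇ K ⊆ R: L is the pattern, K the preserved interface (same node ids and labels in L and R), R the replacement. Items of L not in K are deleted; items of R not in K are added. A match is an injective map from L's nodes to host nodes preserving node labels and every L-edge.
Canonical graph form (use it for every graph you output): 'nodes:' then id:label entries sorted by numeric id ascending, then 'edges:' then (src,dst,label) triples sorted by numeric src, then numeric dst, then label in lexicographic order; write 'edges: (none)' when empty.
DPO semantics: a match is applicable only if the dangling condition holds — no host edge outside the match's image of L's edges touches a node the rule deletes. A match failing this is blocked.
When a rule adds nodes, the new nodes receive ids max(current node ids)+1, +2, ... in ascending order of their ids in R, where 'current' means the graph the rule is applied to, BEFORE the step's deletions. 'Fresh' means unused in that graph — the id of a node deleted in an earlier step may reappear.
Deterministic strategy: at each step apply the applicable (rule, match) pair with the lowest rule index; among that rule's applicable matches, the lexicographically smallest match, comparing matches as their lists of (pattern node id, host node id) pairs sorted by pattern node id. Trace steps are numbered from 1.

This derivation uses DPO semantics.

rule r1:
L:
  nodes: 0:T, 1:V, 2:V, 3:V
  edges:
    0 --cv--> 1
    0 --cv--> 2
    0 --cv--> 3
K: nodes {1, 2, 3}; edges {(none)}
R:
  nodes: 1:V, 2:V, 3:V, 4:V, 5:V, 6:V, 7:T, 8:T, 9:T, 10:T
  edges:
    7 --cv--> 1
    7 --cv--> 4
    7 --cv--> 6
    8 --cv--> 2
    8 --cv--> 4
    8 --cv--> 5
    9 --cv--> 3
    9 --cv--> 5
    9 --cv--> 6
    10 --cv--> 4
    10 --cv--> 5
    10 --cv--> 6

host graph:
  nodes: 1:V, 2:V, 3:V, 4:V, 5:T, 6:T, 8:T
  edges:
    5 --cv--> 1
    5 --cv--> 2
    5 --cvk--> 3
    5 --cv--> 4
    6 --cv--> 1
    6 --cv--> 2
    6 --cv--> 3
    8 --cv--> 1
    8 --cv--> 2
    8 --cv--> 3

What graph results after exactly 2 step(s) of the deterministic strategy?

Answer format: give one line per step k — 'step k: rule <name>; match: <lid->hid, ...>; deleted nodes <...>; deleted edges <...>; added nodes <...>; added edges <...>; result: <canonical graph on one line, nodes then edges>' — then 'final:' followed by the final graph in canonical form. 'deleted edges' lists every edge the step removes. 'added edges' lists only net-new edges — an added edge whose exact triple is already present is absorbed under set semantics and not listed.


step 1: rule r1; match: 0->6, 1->1, 2->2, 3->3; deleted nodes 6; deleted edges (6,1,cv); (6,2,cv); (6,3,cv); added nodes 9, 10, 11, 12, 13, 14, 15; added edges (12,1,cv); (12,9,cv); (12,11,cv); (13,2,cv); (13,9,cv); (13,10,cv); (14,3,cv); (14,10,cv); (14,11,cv); (15,9,cv); (15,10,cv); (15,11,cv); result: nodes: 1:V, 2:V, 3:V, 4:V, 5:T, 8:T, 9:V, 10:V, 11:V, 12:T, 13:T, 14:T, 15:T edges: (5,1,cv); (5,2,cv); (5,3,cvk); (5,4,cv); (8,1,cv); (8,2,cv); (8,3,cv); (12,1,cv); (12,9,cv); (12,11,cv); (13,2,cv); (13,9,cv); (13,10,cv); (14,3,cv); (14,10,cv); (14,11,cv); (15,9,cv); (15,10,cv); (15,11,cv)
step 2: rule r1; match: 0->8, 1->1, 2->2, 3->3; deleted nodes 8; deleted edges (8,1,cv); (8,2,cv); (8,3,cv); added nodes 16, 17, 18, 19, 20, 21, 22; added edges (19,1,cv); (19,16,cv); (19,18,cv); (20,2,cv); (20,16,cv); (20,17,cv); (21,3,cv); (21,17,cv); (21,18,cv); (22,16,cv); (22,17,cv); (22,18,cv); result: nodes: 1:V, 2:V, 3:V, 4:V, 5:T, 9:V, 10:V, 11:V, 12:T, 13:T, 14:T, 15:T, 16:V, 17:V, 18:V, 19:T, 20:T, 21:T, 22:T edges: (5,1,cv); (5,2,cv); (5,3,cvk); (5,4,cv); (12,1,cv); (12,9,cv); (12,11,cv); (13,2,cv); (13,9,cv); (13,10,cv); (14,3,cv); (14,10,cv); (14,11,cv); (15,9,cv); (15,10,cv); (15,11,cv); (19,1,cv); (19,16,cv); (19,18,cv); (20,2,cv); (20,16,cv); (20,17,cv); (21,3,cv); (21,17,cv); (21,18,cv); (22,16,cv); (22,17,cv); (22,18,cv)
final:
nodes: 1:V, 2:V, 3:V, 4:V, 5:T, 9:V, 10:V, 11:V, 12:T, 13:T, 14:T, 15:T, 16:V, 17:V, 18:V, 19:T, 20:T, 21:T, 22:T
edges: (5,1,cv); (5,2,cv); (5,3,cvk); (5,4,cv); (12,1,cv); (12,9,cv); (12,11,cv); (13,2,cv); (13,9,cv); (13,10,cv); (14,3,cv); (14,10,cv); (14,11,cv); (15,9,cv); (15,10,cv); (15,11,cv); (19,1,cv); (19,16,cv); (19,18,cv); (20,2,cv); (20,16,cv); (20,17,cv); (21,3,cv); (21,17,cv); (21,18,cv); (22,16,cv); (22,17,cv); (22,18,cv)


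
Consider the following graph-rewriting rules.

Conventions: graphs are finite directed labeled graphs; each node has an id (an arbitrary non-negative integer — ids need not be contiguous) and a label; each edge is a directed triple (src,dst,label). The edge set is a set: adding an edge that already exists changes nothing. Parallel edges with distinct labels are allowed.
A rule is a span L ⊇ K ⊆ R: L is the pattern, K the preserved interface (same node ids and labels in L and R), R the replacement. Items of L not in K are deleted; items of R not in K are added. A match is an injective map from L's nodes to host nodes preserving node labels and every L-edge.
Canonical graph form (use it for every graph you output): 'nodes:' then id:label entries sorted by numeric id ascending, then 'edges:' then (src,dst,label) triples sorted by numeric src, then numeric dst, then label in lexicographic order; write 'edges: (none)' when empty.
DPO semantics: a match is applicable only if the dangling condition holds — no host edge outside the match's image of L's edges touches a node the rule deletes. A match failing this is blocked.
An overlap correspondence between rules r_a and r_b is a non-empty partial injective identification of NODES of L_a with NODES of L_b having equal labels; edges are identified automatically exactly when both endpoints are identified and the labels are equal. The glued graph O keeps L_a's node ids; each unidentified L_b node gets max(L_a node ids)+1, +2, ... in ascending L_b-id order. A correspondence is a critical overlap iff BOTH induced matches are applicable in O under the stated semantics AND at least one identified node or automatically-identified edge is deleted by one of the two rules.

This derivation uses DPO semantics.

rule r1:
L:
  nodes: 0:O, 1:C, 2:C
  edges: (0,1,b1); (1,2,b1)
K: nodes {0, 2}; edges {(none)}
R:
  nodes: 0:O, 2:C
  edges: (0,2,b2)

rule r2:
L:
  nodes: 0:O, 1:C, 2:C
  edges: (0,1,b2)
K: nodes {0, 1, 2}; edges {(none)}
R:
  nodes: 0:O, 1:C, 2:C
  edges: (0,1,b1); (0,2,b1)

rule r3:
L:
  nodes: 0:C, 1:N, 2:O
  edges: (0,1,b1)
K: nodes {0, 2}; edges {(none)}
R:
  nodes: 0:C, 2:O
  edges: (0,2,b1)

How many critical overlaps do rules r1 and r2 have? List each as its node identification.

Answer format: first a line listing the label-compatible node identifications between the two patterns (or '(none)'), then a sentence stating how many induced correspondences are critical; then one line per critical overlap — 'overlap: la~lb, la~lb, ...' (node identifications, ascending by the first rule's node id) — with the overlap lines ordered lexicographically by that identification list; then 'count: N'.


label-compatible node identifications between L(r1) and L(r2): 0~0, 1~1, 1~2, 2~1, 2~2
4 of the induced correspondences are critical overlaps of r1 and r2.
overlap: 0~0, 1~2
overlap: 0~0, 1~2, 2~1
overlap: 1~2
overlap: 1~2, 2~1
count: 4


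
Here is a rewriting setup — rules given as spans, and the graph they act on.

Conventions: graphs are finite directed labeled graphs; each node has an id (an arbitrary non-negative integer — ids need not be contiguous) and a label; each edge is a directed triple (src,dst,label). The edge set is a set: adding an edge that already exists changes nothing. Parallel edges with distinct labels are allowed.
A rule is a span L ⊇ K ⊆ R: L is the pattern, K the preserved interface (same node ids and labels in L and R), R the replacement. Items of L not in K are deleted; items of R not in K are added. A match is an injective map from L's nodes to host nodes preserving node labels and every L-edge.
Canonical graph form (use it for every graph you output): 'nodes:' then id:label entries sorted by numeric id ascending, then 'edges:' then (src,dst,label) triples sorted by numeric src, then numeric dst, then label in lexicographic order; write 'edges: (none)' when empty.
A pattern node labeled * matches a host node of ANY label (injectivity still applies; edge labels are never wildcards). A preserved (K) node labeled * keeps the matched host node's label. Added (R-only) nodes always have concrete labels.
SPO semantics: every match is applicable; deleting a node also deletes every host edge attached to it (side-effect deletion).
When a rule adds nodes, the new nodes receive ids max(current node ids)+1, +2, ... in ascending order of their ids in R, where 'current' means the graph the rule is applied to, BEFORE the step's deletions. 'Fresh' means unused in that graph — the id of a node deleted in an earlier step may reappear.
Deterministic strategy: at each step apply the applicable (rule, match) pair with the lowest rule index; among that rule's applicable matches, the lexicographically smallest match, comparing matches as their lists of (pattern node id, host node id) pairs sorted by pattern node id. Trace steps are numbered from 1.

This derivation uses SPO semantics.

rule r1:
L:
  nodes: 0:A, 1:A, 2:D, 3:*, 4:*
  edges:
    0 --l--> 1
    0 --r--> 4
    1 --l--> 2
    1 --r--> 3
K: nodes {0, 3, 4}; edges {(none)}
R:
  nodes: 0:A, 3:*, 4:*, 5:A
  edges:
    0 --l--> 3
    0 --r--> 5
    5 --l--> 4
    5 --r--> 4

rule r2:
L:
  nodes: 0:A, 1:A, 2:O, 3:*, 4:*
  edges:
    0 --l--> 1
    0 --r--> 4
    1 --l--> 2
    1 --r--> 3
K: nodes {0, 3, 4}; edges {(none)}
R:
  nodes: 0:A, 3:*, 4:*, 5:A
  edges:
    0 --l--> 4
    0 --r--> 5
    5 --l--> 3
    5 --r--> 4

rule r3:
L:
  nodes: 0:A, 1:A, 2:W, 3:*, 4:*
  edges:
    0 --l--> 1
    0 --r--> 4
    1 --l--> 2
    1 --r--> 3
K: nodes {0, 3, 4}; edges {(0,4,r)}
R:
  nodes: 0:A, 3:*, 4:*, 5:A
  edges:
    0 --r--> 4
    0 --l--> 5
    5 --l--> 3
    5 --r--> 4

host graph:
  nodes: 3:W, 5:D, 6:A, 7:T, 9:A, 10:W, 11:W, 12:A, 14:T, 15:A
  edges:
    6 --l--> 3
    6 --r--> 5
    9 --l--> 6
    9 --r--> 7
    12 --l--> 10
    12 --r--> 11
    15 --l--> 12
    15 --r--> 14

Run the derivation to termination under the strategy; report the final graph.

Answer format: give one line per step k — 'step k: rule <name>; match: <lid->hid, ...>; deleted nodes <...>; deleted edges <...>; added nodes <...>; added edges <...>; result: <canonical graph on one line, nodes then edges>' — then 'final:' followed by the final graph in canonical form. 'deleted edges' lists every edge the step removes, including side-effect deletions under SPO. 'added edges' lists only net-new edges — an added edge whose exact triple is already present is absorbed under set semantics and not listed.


step 1: rule r3; match: 0->9, 1->6, 2->3, 3->5, 4->7; deleted nodes 3, 6; deleted edges (6,3,l); (6,5,r); (9,6,l); added nodes 16; added edges (9,16,l); (16,5,l); (16,7,r); result: nodes: 5:D, 7:T, 9:A, 10:W, 11:W, 12:A, 14:T, 15:A, 16:A edges: (9,7,r); (9,16,l); (12,10,l); (12,11,r); (15,12,l); (15,14,r); (16,5,l); (16,7,r)
step 2: rule r3; match: 0->15, 1->12, 2->10, 3->11, 4->14; deleted nodes 10, 12; deleted edges (12,10,l); (12,11,r); (15,12,l); added nodes 17; added edges (15,17,l); (17,11,l); (17,14,r); result: nodes: 5:D, 7:T, 9:A, 11:W, 14:T, 15:A, 16:A, 17:A edges: (9,7,r); (9,16,l); (15,14,r); (15,17,l); (16,5,l); (16,7,r); (17,11,l); (17,14,r)
final:
nodes: 5:D, 7:T, 9:A, 11:W, 14:T, 15:A, 16:A, 17:A
edges: (9,7,r); (9,16,l); (15,14,r); (15,17,l); (16,5,l); (16,7,r); (17,11,l); (17,14,r)


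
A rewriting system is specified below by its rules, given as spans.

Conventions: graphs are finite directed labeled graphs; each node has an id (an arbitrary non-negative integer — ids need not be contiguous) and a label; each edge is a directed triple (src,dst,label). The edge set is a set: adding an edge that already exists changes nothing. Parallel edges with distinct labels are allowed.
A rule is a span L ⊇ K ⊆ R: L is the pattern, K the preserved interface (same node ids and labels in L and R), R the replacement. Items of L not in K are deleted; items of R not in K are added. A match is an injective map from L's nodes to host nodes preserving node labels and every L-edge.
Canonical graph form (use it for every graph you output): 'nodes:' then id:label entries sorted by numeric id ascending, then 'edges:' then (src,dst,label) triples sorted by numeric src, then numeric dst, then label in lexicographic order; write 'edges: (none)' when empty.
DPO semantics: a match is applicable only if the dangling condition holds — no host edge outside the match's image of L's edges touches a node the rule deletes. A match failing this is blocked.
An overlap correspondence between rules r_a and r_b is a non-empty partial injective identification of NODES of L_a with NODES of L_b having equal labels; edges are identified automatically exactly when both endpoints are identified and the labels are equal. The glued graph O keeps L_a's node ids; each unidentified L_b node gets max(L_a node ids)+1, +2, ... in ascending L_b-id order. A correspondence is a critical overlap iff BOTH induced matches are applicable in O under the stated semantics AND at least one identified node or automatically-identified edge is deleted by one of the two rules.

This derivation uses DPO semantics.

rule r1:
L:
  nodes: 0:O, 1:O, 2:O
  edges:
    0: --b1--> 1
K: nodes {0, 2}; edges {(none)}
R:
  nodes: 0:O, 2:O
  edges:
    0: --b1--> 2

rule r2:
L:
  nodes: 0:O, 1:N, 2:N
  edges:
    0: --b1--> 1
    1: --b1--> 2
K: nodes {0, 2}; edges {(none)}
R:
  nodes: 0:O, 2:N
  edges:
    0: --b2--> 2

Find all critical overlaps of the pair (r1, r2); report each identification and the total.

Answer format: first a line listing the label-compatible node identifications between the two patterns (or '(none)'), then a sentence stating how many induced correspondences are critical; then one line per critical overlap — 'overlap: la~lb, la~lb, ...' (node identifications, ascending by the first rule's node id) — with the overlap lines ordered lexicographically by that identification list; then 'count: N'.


label-compatible node identifications between L(r1) and L(r2): 0~0, 1~0, 2~0
0 of the induced correspondences are critical overlaps of r1 and r2.
count: 0


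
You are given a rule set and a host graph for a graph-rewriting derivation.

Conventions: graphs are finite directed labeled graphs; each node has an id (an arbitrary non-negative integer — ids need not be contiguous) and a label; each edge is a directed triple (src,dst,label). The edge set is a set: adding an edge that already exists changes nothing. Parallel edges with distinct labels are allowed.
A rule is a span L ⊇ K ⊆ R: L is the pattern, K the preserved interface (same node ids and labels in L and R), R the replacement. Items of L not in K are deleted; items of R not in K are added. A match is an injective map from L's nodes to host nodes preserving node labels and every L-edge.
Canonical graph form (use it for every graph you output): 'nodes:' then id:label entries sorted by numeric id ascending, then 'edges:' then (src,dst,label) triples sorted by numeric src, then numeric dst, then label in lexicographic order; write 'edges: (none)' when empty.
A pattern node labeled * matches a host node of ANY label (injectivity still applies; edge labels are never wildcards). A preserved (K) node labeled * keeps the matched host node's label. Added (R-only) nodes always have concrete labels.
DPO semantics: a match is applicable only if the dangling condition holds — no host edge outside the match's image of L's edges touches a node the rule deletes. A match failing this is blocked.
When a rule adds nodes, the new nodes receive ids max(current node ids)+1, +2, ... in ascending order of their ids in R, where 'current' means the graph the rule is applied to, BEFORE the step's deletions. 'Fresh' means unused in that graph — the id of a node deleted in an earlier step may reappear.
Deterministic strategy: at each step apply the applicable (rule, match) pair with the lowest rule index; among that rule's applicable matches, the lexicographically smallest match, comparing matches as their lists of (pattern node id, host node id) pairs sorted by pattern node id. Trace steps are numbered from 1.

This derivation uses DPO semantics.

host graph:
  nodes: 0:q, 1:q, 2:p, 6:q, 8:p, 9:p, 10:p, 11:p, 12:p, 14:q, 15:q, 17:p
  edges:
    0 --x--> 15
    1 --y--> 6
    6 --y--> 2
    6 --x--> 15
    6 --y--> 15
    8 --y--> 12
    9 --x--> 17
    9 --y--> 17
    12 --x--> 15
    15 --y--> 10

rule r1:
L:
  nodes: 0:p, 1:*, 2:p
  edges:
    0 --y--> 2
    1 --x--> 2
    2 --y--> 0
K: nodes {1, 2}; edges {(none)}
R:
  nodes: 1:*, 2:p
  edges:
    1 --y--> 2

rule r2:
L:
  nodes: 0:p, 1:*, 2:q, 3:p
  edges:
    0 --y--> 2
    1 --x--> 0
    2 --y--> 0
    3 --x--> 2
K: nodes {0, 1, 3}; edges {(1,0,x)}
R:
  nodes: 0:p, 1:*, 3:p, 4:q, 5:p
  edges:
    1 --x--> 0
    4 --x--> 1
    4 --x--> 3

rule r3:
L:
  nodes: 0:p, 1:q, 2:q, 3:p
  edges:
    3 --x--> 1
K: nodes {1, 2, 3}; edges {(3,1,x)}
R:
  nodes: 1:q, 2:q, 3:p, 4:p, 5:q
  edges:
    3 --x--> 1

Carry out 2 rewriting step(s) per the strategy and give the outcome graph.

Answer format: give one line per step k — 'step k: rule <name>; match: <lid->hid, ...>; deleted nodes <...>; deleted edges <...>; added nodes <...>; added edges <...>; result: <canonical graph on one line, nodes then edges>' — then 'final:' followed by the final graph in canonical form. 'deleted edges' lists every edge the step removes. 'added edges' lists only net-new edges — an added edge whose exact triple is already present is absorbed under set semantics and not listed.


step 1: rule r3; match: 0->11, 1->15, 2->0, 3->12; deleted nodes 11; deleted edges (none); added nodes 18, 19; added edges (none); result: nodes: 0:q, 1:q, 2:p, 6:q, 8:p, 9:p, 10:p, 12:p, 14:q, 15:q, 17:p, 18:p, 19:q edges: (0,15,x); (1,6,y); (6,2,y); (6,15,x); (6,15,y); (8,12,y); (9,17,x); (9,17,y); (12,15,x); (15,10,y)
step 2: rule r3; match: 0->18, 1->15, 2->0, 3->12; deleted nodes 18; deleted edges (none); added nodes 20, 21; added edges (none); result: nodes: 0:q, 1:q, 2:p, 6:q, 8:p, 9:p, 10:p, 12:p, 14:q, 15:q, 17:p, 19:q, 20:p, 21:q edges: (0,15,x); (1,6,y); (6,2,y); (6,15,x); (6,15,y); (8,12,y); (9,17,x); (9,17,y); (12,15,x); (15,10,y)
final:
nodes: 0:q, 1:q, 2:p, 6:q, 8:p, 9:p, 10:p, 12:p, 14:q, 15:q, 17:p, 19:q, 20:p, 21:q
edges: (0,15,x); (1,6,y); (6,2,y); (6,15,x); (6,15,y); (8,12,y); (9,17,x); (9,17,y); (12,15,x); (15,10,y)
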